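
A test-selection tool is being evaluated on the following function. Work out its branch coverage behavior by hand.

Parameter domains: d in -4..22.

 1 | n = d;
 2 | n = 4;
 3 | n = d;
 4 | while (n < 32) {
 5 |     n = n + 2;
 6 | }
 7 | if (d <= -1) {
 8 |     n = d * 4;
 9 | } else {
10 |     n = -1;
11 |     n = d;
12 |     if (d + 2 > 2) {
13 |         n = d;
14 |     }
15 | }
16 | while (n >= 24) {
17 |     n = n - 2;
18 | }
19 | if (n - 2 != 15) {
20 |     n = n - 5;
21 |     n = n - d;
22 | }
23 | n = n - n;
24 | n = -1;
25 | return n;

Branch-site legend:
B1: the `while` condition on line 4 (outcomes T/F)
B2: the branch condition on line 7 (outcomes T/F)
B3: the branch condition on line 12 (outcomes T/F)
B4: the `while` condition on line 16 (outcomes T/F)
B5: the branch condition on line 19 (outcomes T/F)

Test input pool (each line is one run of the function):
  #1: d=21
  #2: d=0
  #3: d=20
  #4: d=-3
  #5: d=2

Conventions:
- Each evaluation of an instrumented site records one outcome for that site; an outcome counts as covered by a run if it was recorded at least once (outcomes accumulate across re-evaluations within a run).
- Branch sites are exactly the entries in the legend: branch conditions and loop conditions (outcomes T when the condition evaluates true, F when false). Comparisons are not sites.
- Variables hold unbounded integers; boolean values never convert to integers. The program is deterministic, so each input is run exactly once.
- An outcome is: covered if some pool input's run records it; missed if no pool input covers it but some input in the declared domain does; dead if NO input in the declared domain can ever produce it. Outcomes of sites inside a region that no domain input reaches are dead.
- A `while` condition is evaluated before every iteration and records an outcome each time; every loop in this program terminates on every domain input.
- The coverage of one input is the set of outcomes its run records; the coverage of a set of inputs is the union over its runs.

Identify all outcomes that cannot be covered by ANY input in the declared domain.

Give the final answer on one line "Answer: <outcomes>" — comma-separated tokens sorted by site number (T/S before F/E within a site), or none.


checking every outcome against all 27 domain inputs:
  B4=T: zero occurrences over every domain input -> dead
  reachable outcomes have witnesses, e.g. B1=T (e.g. d=-4), B1=F (e.g. d=-4), B2=T (e.g. d=-4), B2=F (e.g. d=0)
Answer: B4=T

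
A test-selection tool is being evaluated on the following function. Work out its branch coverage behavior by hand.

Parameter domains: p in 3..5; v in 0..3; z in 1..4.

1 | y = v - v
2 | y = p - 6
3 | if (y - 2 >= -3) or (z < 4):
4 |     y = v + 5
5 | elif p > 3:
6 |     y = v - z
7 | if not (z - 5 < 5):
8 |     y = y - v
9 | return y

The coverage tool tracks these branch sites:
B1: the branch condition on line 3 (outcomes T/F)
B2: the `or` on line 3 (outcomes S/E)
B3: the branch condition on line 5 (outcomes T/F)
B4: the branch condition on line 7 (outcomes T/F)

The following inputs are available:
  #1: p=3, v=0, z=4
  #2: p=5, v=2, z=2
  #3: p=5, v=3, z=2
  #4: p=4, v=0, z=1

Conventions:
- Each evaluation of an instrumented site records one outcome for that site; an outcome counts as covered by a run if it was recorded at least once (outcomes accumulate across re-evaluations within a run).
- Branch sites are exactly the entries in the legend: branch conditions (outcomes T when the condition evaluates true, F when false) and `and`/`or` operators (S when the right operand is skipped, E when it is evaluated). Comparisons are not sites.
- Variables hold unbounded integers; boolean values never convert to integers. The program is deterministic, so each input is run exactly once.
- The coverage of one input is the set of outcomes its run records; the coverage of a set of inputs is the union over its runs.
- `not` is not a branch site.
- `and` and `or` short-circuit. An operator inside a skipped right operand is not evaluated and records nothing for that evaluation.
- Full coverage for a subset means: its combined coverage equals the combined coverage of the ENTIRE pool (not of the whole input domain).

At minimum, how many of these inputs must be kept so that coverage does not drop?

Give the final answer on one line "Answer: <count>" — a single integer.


#1 (p=3, v=0, z=4) -> B2->E, B1->F, B3->F, B4->F; covered: B1=F, B2=E, B3=F, B4=F
#2 (p=5, v=2, z=2) -> B2->S, B1->T, B4->F; covered: B1=T, B2=S, B4=F
#3 (p=5, v=3, z=2) -> B2->S, B1->T, B4->F; covered: B1=T, B2=S, B4=F
#4 (p=4, v=0, z=1) -> B2->E, B1->T, B4->F; covered: B1=T, B2=E, B4=F
union over all inputs: B1=T, B1=F, B2=S, B2=E, B3=F, B4=F (6 outcomes)
size 1 is not enough: best union over all size-1 subsets is 4/6
inputs {1, 2} (size 2) cover everything; no size-2 subset with a lexicographically smaller index list covers all 6
Answer: 2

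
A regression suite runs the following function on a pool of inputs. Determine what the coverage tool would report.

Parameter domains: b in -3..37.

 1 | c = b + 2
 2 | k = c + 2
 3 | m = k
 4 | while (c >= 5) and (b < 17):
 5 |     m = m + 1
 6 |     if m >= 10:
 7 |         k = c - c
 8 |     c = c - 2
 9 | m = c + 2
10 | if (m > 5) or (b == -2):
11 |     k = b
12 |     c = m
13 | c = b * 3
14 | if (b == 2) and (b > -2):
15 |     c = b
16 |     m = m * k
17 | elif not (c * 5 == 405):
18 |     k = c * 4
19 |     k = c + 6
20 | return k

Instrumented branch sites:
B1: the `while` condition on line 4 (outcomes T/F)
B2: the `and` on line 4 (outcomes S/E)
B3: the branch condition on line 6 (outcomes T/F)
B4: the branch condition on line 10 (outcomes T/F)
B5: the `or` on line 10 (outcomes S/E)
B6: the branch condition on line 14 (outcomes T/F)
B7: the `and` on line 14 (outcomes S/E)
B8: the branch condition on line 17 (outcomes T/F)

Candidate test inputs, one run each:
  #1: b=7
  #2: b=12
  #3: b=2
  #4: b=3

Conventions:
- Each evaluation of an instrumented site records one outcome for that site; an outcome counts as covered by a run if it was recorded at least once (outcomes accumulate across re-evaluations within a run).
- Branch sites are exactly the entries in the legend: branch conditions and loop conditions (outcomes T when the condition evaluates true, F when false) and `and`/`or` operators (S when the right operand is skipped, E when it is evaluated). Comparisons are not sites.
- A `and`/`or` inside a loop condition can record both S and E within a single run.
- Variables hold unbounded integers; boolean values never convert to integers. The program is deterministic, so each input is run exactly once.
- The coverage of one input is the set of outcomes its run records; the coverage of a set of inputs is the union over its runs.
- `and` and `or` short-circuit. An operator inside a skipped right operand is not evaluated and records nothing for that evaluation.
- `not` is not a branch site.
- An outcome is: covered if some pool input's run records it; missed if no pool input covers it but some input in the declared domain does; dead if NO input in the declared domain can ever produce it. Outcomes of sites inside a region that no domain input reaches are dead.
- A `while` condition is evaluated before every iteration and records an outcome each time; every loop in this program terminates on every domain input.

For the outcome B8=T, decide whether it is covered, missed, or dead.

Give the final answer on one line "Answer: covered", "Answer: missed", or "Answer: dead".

B8=T is recorded by pool input(s) 1, 2, 4 -> covered

Answer: covered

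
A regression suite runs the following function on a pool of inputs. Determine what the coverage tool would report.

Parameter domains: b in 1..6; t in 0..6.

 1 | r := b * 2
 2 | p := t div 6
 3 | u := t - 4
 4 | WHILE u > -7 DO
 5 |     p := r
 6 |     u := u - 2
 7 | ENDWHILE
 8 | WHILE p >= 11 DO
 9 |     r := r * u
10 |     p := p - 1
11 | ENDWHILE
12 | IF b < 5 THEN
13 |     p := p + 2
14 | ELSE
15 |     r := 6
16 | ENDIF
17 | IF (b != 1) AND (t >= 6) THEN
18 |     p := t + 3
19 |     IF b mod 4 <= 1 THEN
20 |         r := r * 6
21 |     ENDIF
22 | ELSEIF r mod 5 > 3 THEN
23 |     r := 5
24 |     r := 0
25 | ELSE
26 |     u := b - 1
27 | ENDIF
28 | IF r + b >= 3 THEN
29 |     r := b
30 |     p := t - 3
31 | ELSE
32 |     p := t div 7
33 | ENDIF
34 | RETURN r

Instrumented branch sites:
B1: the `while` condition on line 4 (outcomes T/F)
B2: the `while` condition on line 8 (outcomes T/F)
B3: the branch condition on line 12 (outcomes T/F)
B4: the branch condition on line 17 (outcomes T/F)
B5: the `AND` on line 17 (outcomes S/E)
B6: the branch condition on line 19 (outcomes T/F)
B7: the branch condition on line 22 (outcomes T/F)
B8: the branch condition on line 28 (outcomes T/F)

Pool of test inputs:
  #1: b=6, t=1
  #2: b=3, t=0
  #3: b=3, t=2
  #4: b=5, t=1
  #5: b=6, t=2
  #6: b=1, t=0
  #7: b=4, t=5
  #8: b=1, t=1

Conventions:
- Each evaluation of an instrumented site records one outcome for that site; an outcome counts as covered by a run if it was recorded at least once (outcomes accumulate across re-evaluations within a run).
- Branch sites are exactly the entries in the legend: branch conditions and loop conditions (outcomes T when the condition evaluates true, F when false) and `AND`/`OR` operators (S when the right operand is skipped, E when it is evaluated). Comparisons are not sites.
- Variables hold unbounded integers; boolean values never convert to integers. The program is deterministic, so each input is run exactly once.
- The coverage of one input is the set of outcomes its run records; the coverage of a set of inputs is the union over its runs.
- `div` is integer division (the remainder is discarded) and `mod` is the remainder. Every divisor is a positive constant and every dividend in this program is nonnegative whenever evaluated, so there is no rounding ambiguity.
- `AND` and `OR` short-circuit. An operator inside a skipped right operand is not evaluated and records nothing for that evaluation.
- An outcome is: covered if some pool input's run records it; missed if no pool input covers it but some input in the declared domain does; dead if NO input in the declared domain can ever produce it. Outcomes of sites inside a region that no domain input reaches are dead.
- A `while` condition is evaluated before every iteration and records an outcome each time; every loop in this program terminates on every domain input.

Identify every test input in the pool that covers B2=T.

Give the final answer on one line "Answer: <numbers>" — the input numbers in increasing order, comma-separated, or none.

input #1 (b=6, t=1): produces B2=T
input #2 (b=3, t=0): does not produce B2=T
input #3 (b=3, t=2): does not produce B2=T
input #4 (b=5, t=1): does not produce B2=T
input #5 (b=6, t=2): produces B2=T
input #6 (b=1, t=0): does not produce B2=T
input #7 (b=4, t=5): does not produce B2=T
input #8 (b=1, t=1): does not produce B2=T

Answer: 1, 5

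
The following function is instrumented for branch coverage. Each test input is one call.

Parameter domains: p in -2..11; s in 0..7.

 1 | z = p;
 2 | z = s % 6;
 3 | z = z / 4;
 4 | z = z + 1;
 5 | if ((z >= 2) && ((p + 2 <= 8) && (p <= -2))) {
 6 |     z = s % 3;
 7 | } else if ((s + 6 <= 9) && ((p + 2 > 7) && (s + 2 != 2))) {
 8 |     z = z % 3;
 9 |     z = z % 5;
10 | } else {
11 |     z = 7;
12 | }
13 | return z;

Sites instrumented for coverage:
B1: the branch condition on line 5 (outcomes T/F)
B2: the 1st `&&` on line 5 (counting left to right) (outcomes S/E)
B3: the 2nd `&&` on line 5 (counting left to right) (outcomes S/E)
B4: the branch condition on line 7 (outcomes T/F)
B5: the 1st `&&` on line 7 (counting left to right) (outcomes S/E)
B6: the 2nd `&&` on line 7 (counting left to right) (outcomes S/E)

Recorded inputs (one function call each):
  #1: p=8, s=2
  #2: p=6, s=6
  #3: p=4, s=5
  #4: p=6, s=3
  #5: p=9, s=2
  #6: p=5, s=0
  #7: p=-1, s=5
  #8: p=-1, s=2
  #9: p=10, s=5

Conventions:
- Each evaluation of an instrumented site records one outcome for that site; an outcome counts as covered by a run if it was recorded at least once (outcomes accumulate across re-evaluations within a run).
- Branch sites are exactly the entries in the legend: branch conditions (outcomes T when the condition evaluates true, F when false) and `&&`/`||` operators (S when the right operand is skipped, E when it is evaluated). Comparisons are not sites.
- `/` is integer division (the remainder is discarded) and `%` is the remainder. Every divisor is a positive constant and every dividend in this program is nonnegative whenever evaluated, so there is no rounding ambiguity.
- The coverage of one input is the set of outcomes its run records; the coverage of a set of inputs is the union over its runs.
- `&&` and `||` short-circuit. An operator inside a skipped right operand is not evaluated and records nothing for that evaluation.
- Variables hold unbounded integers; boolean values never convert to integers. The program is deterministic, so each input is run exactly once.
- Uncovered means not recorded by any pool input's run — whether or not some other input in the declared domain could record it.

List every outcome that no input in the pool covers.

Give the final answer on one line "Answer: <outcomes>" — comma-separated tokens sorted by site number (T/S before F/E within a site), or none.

input #1, p=8, s=2: outcomes B1=F, B2=S, B4=T, B5=E, B6=E
input #2, p=6, s=6: outcomes B1=F, B2=S, B4=F, B5=S
input #3, p=4, s=5: outcomes B1=F, B2=E, B3=E, B4=F, B5=S
input #4, p=6, s=3: outcomes B1=F, B2=S, B4=T, B5=E, B6=E
input #5, p=9, s=2: outcomes B1=F, B2=S, B4=T, B5=E, B6=E
input #6, p=5, s=0: outcomes B1=F, B2=S, B4=F, B5=E, B6=S
input #7, p=-1, s=5: outcomes B1=F, B2=E, B3=E, B4=F, B5=S
input #8, p=-1, s=2: outcomes B1=F, B2=S, B4=F, B5=E, B6=S
input #9, p=10, s=5: outcomes B1=F, B2=E, B3=S, B4=F, B5=S
union over the pool: B1=F, B2=S, B2=E, B3=S, B3=E, B4=T, B4=F, B5=S, B5=E, B6=S, B6=E
uncovered (1 of 12): B1=T

Answer: B1=T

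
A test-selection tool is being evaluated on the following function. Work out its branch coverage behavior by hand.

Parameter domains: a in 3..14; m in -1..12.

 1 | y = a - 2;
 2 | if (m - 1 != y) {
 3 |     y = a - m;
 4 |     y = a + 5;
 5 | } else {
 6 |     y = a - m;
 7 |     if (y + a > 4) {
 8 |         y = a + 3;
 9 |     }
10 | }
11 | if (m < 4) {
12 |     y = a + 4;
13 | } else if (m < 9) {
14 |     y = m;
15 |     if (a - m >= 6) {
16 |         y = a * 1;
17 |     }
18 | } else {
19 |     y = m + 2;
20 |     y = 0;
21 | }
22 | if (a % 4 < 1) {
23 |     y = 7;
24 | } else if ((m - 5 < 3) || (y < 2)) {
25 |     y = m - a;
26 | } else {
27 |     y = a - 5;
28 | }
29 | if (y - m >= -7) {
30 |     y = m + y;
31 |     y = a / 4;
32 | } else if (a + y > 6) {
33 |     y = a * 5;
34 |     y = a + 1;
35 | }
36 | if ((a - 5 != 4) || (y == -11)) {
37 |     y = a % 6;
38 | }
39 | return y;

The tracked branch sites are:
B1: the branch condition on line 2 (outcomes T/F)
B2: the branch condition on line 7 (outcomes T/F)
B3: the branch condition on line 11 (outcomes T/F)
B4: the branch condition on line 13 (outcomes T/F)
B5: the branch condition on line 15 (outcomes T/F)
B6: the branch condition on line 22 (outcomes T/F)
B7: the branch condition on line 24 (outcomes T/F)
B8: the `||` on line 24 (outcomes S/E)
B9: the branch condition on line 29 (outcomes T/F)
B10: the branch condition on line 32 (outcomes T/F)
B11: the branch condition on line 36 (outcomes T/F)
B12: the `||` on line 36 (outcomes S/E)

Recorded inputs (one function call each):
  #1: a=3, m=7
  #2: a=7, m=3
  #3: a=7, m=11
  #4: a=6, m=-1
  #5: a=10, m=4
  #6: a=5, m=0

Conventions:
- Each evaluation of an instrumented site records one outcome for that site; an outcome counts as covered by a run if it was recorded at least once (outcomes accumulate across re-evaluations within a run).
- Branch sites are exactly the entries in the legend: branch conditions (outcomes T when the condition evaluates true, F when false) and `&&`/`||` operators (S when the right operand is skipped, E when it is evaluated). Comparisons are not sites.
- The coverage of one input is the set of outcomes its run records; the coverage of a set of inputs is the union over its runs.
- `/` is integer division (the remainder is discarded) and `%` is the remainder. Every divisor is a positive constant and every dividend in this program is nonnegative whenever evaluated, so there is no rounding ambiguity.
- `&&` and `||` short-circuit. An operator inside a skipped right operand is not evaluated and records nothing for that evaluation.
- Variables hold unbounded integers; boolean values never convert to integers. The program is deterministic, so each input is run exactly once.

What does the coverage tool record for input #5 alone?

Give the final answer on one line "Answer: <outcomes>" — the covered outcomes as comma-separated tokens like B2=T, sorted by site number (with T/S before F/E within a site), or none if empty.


Tracing the run of input #5 (a=10, m=4):
  B1->T, B3->F, B4->T, B5->T, B6->F, B8->S, B7->T, B9->F, B10->F, B12->S
  B11->T
deduplicating events, the covered set is: B1=T, B3=F, B4=T, B5=T, B6=F, B7=T, B8=S, B9=F, B10=F, B11=T, B12=S
Answer: B1=T, B3=F, B4=T, B5=T, B6=F, B7=T, B8=S, B9=F, B10=F, B11=T, B12=S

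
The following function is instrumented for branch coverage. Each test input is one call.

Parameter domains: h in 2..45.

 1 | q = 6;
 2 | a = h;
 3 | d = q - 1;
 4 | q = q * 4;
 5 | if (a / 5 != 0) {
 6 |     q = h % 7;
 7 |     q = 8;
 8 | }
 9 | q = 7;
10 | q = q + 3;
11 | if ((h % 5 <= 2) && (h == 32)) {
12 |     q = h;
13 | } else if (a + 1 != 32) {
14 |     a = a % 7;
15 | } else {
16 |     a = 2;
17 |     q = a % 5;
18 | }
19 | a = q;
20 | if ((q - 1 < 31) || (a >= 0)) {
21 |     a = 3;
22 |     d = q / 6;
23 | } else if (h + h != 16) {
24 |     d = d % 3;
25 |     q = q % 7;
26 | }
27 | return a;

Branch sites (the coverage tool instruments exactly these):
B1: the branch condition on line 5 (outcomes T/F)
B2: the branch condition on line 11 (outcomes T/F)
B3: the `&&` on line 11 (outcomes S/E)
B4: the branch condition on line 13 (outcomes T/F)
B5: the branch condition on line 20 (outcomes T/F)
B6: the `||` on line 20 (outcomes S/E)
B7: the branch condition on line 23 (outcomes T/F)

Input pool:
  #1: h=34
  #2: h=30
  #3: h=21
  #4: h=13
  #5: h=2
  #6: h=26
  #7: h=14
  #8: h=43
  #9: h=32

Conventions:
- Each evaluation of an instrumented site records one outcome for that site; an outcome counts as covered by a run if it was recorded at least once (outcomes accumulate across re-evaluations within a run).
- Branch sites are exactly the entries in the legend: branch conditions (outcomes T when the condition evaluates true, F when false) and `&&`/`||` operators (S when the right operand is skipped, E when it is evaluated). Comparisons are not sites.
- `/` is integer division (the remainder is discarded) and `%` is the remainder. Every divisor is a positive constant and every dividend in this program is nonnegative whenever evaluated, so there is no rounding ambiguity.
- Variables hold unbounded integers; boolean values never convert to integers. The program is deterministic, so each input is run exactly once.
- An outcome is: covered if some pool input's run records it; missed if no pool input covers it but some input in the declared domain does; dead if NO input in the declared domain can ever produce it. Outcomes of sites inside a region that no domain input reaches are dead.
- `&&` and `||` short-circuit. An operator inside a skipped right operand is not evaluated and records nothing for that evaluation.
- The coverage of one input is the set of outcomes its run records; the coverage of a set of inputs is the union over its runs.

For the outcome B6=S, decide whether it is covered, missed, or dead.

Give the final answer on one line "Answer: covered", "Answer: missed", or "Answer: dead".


B6=S is recorded by pool input(s) 1, 2, 3, 4, 5, 6, 7, 8 -> covered
Answer: covered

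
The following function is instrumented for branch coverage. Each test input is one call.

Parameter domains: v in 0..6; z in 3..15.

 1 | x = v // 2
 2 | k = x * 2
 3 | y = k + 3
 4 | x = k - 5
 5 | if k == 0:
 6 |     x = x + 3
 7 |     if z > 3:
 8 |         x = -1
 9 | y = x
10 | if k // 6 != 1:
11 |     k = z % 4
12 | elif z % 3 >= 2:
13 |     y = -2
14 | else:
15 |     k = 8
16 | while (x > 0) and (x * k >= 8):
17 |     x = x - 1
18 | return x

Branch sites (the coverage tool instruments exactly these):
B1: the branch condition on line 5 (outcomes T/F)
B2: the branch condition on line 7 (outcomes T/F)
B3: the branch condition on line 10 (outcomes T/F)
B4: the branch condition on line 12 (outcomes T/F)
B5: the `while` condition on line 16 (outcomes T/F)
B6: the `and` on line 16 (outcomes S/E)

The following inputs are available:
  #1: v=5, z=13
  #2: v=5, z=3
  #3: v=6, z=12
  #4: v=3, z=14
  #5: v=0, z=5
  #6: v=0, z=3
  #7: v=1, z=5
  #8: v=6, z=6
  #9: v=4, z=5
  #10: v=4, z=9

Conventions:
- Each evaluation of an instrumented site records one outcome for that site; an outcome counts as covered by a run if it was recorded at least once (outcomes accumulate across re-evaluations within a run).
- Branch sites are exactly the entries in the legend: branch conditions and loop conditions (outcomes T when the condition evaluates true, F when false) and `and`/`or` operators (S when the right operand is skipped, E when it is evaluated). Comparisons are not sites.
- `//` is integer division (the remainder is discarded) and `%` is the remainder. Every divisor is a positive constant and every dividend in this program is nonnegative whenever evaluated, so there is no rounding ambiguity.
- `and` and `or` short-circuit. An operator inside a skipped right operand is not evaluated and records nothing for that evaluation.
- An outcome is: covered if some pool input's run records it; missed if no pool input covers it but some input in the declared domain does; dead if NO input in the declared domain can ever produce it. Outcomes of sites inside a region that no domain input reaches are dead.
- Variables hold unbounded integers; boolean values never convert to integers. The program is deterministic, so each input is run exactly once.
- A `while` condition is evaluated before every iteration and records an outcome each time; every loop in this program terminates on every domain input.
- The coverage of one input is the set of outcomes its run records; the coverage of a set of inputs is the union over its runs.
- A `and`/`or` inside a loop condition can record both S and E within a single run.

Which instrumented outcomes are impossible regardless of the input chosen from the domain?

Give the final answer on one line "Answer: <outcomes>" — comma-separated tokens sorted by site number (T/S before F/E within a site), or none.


exhaustive pass over the 91-input domain:
  reachable outcomes have witnesses, e.g. B1=T (e.g. v=0, z=3), B1=F (e.g. v=2, z=3), B2=T (e.g. v=0, z=4), B2=F (e.g. v=0, z=3)
Answer: none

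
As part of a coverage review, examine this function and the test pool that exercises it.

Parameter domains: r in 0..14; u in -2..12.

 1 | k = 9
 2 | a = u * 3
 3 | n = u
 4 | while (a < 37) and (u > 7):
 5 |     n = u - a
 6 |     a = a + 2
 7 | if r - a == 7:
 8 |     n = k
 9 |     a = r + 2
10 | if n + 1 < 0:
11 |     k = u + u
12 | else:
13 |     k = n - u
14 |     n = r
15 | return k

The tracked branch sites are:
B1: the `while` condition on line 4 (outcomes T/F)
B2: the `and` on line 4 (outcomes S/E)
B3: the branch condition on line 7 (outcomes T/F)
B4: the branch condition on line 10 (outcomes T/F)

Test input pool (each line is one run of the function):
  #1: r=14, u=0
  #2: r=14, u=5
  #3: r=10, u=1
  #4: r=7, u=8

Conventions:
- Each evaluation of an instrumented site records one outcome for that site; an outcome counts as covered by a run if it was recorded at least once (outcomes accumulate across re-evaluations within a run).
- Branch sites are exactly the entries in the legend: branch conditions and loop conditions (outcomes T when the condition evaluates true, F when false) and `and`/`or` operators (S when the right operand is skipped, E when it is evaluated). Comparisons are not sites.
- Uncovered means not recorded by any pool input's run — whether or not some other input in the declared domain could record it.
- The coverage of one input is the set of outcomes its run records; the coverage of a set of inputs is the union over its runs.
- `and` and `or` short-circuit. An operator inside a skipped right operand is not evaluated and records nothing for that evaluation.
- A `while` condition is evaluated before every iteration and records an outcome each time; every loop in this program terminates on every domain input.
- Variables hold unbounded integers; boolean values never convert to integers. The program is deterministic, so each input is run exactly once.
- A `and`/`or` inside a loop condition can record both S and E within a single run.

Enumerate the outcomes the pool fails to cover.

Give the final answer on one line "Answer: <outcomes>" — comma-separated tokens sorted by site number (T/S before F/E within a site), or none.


test 1 (r=14, u=0) hits B1=F, B2=E, B3=F, B4=F
test 2 (r=14, u=5) hits B1=F, B2=E, B3=F, B4=F
test 3 (r=10, u=1) hits B1=F, B2=E, B3=T, B4=F
test 4 (r=7, u=8) hits B1=T, B1=F, B2=S, B2=E, B3=F, B4=T
union over the pool: B1=T, B1=F, B2=S, B2=E, B3=T, B3=F, B4=T, B4=F
uncovered (0 of 8): none
Answer: none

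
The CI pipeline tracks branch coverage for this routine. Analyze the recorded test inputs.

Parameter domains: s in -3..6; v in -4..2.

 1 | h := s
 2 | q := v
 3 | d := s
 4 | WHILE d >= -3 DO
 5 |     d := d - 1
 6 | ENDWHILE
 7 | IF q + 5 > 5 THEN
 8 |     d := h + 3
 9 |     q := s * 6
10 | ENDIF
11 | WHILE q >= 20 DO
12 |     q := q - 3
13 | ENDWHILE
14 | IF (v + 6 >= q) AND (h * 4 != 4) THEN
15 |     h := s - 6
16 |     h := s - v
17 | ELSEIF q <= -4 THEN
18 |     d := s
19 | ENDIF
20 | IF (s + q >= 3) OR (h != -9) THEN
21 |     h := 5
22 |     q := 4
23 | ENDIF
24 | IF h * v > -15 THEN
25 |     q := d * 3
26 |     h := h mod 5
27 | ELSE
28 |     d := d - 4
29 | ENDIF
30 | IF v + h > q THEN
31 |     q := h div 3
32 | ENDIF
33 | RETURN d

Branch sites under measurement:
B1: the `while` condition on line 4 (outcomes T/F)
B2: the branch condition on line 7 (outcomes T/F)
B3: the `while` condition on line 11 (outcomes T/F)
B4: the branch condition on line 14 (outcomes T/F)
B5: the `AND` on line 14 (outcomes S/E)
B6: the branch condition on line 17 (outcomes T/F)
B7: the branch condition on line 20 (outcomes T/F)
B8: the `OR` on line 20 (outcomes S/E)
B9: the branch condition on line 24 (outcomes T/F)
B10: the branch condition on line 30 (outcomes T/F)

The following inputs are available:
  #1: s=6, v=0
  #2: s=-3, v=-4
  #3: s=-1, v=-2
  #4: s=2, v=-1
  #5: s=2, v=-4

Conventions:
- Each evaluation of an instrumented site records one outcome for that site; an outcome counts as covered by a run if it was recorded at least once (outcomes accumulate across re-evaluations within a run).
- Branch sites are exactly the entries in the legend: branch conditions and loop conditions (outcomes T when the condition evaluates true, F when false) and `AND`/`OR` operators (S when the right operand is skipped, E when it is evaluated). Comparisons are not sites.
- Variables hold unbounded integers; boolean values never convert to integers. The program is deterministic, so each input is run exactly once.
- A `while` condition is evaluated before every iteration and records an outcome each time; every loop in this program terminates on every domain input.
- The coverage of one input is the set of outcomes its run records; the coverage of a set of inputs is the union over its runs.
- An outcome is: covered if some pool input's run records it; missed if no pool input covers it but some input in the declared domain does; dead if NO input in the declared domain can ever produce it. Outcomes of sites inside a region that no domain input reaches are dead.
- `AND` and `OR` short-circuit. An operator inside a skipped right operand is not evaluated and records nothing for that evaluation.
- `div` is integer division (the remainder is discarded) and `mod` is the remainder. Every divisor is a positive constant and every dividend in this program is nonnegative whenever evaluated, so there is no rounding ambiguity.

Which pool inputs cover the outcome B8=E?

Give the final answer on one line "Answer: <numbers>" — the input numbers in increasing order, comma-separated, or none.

input #1 (s=6, v=0): does not produce B8=E
input #2 (s=-3, v=-4): produces B8=E
input #3 (s=-1, v=-2): produces B8=E
input #4 (s=2, v=-1): produces B8=E
input #5 (s=2, v=-4): produces B8=E

Answer: 2, 3, 4, 5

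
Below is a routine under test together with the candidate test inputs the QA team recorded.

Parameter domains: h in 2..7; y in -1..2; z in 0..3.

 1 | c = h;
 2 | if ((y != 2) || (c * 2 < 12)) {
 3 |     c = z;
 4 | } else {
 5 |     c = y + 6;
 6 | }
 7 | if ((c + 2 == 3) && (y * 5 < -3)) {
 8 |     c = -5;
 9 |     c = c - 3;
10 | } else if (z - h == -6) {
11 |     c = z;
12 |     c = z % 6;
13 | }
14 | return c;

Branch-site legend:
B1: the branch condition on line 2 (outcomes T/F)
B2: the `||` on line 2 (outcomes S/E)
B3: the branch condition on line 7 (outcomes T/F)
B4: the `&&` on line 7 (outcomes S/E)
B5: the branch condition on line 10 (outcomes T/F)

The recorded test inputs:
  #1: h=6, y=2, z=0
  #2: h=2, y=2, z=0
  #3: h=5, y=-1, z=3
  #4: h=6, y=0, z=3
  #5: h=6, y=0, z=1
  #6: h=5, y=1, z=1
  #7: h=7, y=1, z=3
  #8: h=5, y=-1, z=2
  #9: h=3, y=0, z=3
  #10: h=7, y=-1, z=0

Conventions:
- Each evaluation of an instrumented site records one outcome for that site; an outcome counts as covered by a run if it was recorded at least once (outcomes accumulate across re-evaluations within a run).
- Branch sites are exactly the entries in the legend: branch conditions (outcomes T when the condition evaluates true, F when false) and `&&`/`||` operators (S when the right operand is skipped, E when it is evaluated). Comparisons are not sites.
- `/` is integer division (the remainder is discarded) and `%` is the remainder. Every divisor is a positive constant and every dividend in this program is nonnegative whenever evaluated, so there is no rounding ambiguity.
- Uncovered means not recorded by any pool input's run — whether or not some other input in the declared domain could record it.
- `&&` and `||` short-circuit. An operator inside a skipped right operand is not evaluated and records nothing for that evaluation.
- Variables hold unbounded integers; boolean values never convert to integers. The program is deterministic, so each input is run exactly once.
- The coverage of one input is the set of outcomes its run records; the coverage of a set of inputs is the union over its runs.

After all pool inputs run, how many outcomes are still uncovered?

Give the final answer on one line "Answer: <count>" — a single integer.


run #1 (h=6, y=2, z=0) runs B2->E, B1->F, B4->S, B3->F, B5->T; records B1=F, B2=E, B3=F, B4=S, B5=T
run #2 (h=2, y=2, z=0) runs B2->E, B1->T, B4->S, B3->F, B5->F; records B1=T, B2=E, B3=F, B4=S, B5=F
run #3 (h=5, y=-1, z=3) runs B2->S, B1->T, B4->S, B3->F, B5->F; records B1=T, B2=S, B3=F, B4=S, B5=F
run #4 (h=6, y=0, z=3) runs B2->S, B1->T, B4->S, B3->F, B5->F; records B1=T, B2=S, B3=F, B4=S, B5=F
run #5 (h=6, y=0, z=1) runs B2->S, B1->T, B4->E, B3->F, B5->F; records B1=T, B2=S, B3=F, B4=E, B5=F
run #6 (h=5, y=1, z=1) runs B2->S, B1->T, B4->E, B3->F, B5->F; records B1=T, B2=S, B3=F, B4=E, B5=F
run #7 (h=7, y=1, z=3) runs B2->S, B1->T, B4->S, B3->F, B5->F; records B1=T, B2=S, B3=F, B4=S, B5=F
run #8 (h=5, y=-1, z=2) runs B2->S, B1->T, B4->S, B3->F, B5->F; records B1=T, B2=S, B3=F, B4=S, B5=F
run #9 (h=3, y=0, z=3) runs B2->S, B1->T, B4->S, B3->F, B5->F; records B1=T, B2=S, B3=F, B4=S, B5=F
run #10 (h=7, y=-1, z=0) runs B2->S, B1->T, B4->S, B3->F, B5->F; records B1=T, B2=S, B3=F, B4=S, B5=F
union over the pool: B1=T, B1=F, B2=S, B2=E, B3=F, B4=S, B4=E, B5=T, B5=F
uncovered (1 of 10): B3=T
Answer: 1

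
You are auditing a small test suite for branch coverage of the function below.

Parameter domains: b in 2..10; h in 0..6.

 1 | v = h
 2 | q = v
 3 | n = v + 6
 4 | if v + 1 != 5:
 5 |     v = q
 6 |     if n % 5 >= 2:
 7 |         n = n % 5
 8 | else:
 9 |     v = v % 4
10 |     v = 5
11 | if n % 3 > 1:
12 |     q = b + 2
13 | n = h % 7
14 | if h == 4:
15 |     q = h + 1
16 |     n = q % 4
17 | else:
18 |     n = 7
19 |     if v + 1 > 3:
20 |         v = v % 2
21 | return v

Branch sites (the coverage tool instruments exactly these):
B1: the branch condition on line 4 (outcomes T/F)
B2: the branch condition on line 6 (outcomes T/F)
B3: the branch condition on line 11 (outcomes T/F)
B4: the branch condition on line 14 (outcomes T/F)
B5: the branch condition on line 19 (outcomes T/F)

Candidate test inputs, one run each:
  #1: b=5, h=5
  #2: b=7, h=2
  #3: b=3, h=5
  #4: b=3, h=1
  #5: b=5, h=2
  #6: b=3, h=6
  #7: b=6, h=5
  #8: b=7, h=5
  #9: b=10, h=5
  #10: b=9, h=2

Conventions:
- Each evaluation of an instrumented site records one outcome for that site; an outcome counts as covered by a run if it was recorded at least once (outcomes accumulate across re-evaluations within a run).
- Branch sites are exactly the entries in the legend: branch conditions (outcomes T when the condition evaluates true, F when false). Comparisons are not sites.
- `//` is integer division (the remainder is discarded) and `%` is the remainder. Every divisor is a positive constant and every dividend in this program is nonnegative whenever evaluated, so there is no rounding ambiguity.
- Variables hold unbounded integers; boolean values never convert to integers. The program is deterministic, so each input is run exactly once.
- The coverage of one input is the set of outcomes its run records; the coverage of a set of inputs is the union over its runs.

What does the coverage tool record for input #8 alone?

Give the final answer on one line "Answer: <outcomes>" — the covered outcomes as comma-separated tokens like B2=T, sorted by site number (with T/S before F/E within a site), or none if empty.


Simulating input #8 (b=7, h=5) step by step:
  B1->T, B2->F, B3->T, B4->F, B5->T
deduplicating events, the covered set is: B1=T, B2=F, B3=T, B4=F, B5=T
Answer: B1=T, B2=F, B3=T, B4=F, B5=T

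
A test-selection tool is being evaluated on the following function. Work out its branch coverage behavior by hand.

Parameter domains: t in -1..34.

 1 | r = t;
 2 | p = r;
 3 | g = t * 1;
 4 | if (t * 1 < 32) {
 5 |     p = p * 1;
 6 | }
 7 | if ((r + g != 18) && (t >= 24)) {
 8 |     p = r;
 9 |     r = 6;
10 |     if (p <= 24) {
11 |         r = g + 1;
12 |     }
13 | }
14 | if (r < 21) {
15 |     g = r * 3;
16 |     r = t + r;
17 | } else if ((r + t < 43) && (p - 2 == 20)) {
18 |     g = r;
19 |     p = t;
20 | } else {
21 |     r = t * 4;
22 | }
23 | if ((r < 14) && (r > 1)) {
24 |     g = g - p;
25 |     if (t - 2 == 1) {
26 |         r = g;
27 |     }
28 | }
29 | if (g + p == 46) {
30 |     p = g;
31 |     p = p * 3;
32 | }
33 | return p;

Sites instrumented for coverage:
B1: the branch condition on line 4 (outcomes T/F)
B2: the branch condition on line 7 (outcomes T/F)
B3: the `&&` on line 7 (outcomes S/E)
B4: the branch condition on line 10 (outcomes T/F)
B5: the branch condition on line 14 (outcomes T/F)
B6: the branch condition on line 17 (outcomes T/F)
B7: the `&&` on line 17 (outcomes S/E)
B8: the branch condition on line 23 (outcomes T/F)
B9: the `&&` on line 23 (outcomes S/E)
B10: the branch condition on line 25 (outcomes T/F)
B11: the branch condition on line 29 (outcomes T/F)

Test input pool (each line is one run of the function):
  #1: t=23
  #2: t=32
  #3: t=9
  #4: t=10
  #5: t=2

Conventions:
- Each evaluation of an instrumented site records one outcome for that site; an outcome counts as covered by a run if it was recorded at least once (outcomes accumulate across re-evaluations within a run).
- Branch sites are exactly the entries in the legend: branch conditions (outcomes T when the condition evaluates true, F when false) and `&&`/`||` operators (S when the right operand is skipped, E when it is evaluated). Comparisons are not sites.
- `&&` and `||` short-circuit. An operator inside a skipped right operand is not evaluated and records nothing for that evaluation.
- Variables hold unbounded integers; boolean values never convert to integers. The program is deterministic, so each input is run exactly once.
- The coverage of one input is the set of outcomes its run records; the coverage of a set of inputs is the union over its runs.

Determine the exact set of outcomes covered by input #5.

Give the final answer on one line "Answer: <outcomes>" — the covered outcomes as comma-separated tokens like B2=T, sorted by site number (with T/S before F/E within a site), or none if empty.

Simulating input #5 (t=2) step by step:
  B1->T, B3->E, B2->F, B5->T, B9->E, B8->T, B10->F, B11->F
as a set, this run covers: B1=T, B2=F, B3=E, B5=T, B8=T, B9=E, B10=F, B11=F

Answer: B1=T, B2=F, B3=E, B5=T, B8=T, B9=E, B10=F, B11=F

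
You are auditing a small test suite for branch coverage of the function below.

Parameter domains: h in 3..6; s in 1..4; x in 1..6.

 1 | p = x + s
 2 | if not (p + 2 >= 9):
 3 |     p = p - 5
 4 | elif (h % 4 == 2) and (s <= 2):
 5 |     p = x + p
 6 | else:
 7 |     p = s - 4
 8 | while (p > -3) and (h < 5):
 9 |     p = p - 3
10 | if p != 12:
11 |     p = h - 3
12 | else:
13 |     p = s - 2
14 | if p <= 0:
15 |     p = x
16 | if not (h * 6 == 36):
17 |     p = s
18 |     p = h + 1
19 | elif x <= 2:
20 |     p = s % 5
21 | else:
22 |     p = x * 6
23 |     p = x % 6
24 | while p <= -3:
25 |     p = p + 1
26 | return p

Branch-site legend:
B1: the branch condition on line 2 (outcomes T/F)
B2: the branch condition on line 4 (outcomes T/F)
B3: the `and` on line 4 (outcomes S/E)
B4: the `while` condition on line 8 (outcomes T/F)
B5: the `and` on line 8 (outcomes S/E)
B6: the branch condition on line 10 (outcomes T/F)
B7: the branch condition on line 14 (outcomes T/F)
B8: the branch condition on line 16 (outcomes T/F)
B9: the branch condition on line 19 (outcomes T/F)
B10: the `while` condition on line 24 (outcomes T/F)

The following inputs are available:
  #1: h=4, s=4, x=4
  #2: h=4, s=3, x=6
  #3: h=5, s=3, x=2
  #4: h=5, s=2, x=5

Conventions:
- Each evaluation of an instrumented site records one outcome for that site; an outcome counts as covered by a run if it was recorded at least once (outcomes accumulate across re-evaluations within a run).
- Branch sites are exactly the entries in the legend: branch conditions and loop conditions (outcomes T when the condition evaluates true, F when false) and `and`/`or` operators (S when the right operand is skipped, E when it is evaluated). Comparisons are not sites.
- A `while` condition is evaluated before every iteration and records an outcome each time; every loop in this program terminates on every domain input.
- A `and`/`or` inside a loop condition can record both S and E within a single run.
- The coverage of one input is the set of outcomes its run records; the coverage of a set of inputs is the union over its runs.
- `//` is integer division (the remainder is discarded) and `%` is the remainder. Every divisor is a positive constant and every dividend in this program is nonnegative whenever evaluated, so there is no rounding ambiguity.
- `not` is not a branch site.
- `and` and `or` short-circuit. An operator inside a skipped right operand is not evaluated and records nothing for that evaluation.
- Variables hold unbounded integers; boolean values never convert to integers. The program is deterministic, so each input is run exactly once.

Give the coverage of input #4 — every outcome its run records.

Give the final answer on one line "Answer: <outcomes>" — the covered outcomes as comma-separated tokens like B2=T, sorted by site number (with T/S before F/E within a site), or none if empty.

Tracing the run of input #4 (h=5, s=2, x=5):
  B1->F, B3->S, B2->F, B5->E, B4->F, B6->T, B7->F, B8->T, B10->F
deduplicating events, the covered set is: B1=F, B2=F, B3=S, B4=F, B5=E, B6=T, B7=F, B8=T, B10=F

Answer: B1=F, B2=F, B3=S, B4=F, B5=E, B6=T, B7=F, B8=T, B10=F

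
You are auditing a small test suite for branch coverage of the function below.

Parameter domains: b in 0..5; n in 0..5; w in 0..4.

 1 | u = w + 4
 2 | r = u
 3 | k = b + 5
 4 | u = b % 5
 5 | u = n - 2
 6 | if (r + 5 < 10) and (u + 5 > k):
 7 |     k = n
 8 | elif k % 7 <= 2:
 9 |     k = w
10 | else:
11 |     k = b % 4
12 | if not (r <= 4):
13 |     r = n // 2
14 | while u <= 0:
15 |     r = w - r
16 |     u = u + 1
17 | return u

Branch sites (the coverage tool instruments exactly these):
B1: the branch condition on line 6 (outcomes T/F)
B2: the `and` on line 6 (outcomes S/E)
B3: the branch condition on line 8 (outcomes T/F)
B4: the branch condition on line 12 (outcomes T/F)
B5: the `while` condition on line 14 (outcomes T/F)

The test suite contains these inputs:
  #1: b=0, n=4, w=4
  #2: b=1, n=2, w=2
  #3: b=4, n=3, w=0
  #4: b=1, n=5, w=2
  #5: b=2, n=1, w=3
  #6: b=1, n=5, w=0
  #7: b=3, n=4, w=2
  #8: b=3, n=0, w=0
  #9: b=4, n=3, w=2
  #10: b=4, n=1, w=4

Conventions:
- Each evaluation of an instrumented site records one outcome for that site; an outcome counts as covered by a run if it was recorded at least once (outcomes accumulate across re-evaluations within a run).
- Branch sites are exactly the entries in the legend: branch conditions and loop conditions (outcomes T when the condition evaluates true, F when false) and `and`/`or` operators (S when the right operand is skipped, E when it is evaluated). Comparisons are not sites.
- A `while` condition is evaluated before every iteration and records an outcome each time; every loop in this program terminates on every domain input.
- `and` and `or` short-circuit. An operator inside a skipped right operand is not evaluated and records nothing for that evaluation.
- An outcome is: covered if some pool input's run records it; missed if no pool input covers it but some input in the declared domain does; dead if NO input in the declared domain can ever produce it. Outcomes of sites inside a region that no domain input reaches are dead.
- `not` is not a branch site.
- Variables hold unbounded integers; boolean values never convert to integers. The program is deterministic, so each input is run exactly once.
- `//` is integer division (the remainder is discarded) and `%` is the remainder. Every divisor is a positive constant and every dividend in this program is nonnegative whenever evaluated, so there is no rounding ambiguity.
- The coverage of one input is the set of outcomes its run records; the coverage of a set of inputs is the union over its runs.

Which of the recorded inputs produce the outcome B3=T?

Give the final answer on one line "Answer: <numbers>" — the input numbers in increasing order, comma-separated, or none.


input #1 (b=0, n=4, w=4): does not produce B3=T
input #2 (b=1, n=2, w=2): does not produce B3=T
input #3 (b=4, n=3, w=0): produces B3=T
input #4 (b=1, n=5, w=2): does not produce B3=T
input #5 (b=2, n=1, w=3): produces B3=T
input #6 (b=1, n=5, w=0): does not produce B3=T
input #7 (b=3, n=4, w=2): produces B3=T
input #8 (b=3, n=0, w=0): produces B3=T
input #9 (b=4, n=3, w=2): produces B3=T
input #10 (b=4, n=1, w=4): produces B3=T
Answer: 3, 5, 7, 8, 9, 10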